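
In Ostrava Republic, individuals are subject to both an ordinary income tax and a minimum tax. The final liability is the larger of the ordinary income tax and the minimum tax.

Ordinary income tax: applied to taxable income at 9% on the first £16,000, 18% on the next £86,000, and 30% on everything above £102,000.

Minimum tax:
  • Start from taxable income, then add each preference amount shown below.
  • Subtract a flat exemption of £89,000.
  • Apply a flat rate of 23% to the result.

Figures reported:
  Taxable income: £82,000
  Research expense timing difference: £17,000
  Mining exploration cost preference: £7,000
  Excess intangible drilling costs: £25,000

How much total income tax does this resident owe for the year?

£13,320

Minimum tax:
  Adjusted income: £82,000 + £17,000 + £7,000 + £25,000 = £131,000
  Less exemption £89,000 → base £42,000
  £42,000 × 23% = £9,660

Ordinary income tax:
  £16,000 × 9% = £1,440
  £66,000 × 18% = £11,880
  → £13,320

£13,320 > £9,660, so the ordinary income tax governs.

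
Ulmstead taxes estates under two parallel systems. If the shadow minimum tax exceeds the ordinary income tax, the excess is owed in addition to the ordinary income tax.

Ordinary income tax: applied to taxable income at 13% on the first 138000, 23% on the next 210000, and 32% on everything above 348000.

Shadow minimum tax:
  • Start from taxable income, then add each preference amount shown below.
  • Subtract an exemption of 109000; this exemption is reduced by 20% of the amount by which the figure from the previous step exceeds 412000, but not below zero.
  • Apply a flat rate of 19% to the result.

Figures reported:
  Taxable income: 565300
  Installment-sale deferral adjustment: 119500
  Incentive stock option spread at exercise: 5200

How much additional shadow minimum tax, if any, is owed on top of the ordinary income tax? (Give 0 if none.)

Ordinary income tax:
  138000 × 13% = 17940
  210000 × 23% = 48300
  217300 × 32% = 69536
  → 135776

Shadow minimum tax:
  Adjusted income: 565300 + 119500 + 5200 = 690000
  Exemption: 109000 − 20% × (690000 − 412000) = 109000 − 55600 = 53400
  Base: 690000 − 53400 = 636600
  636600 × 19% = 120954

120954 ≤ 135776, so no add-on is due.

0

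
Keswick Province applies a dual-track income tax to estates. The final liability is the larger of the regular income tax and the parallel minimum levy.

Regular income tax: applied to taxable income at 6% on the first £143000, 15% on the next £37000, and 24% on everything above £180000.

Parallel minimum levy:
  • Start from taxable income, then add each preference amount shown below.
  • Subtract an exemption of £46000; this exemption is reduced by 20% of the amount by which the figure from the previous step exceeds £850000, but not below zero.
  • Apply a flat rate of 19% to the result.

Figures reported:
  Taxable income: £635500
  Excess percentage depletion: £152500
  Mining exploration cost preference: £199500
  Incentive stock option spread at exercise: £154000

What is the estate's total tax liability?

Parallel minimum levy:
  Adjusted income: £635500 + £152500 + £199500 + £154000 = £1141500
  Exemption: 20% × (£1141500 − £850000) = £58300 ≥ £46000, so the exemption is fully phased out
  Base: £1141500 − £0 = £1141500
  £1141500 × 19% = £216885

Regular income tax:
  £143000 × 6% = £8580
  £37000 × 15% = £5550
  £455500 × 24% = £109320
  → £123450

£216885 > £123450, so the parallel minimum levy is the binding amount.

£216885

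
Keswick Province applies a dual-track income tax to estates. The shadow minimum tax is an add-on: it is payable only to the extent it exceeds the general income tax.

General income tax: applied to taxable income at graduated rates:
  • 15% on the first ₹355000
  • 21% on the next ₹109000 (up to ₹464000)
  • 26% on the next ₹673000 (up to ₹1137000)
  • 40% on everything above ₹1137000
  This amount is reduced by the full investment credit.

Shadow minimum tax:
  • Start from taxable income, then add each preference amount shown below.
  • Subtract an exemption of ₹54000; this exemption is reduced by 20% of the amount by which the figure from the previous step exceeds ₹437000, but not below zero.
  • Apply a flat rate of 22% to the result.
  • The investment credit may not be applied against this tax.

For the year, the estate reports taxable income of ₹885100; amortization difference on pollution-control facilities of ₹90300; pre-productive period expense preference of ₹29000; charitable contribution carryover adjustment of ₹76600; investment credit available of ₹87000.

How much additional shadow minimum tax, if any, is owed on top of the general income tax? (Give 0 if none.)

₹139194

General income tax:
  ₹355000 × 15% = ₹53250
  ₹109000 × 21% = ₹22890
  ₹421100 × 26% = ₹109486
  → ₹185626
  Less investment credit ₹87000 → ₹98626

Shadow minimum tax:
  Adjusted income: ₹885100 + ₹90300 + ₹29000 + ₹76600 = ₹1081000
  Exemption: 20% × (₹1081000 − ₹437000) = ₹128800 ≥ ₹54000, so the exemption is fully phased out
  Base: ₹1081000 − ₹0 = ₹1081000
  ₹1081000 × 22% = ₹237820

Excess of shadow minimum tax over general income tax: ₹237820 − ₹98626 = ₹139194.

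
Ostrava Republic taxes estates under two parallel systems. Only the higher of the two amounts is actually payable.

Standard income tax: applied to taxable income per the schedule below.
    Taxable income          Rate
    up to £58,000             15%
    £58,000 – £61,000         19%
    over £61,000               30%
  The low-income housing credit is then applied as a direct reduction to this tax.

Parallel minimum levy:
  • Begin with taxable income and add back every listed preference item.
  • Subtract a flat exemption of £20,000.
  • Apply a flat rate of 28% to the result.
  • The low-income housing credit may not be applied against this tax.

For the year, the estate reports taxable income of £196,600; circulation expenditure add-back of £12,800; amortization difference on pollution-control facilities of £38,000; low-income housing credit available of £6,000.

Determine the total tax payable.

£63,672

Parallel minimum levy:
  Adjusted income: £196,600 + £12,800 + £38,000 = £247,400
  Less exemption £20,000 → base £227,400
  £227,400 × 28% = £63,672

Standard income tax:
  £58,000 × 15% = £8,700
  £3,000 × 19% = £570
  £135,600 × 30% = £40,680
  → £49,950
  Less low-income housing credit £6,000 → £43,950

£63,672 > £43,950, so the parallel minimum levy is the binding amount.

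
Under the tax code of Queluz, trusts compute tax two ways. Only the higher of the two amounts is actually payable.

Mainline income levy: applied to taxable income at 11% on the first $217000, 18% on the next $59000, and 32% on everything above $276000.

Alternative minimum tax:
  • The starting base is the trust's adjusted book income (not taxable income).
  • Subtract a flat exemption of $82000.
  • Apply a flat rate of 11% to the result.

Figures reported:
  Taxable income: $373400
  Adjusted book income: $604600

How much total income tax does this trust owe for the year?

Mainline income levy:
  $217000 × 11% = $23870
  $59000 × 18% = $10620
  $97400 × 32% = $31168
  → $65658

Alternative minimum tax:
  Base (adjusted book income): $604600
  Less exemption $82000 → base $522600
  $522600 × 11% = $57486

$65658 > $57486, so the mainline income levy governs.

$65658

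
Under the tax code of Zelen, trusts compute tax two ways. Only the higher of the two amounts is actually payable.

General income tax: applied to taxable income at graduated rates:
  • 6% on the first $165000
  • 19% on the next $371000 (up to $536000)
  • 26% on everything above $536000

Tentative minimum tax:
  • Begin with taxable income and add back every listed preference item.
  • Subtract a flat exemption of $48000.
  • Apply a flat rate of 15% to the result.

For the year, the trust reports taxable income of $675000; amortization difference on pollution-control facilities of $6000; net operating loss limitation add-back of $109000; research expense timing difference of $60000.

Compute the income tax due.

General income tax:
  $165000 × 6% = $9900
  $371000 × 19% = $70490
  $139000 × 26% = $36140
  → $116530

Tentative minimum tax:
  Adjusted income: $675000 + $6000 + $109000 + $60000 = $850000
  Less exemption $48000 → base $802000
  $802000 × 15% = $120300

$120300 > $116530, so the tentative minimum tax is the binding amount.

$120300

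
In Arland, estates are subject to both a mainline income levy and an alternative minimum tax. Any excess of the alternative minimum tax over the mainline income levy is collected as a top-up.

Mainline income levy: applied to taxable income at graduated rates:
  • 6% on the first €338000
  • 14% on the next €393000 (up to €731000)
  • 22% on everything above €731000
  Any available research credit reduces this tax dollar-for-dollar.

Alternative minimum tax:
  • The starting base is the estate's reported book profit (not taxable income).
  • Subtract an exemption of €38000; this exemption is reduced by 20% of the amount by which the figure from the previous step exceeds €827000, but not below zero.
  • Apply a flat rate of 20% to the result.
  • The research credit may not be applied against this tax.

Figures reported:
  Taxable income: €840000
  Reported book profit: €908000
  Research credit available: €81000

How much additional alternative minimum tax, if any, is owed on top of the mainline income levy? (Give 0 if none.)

Alternative minimum tax:
  Base (reported book profit): €908000
  Exemption: €38000 − 20% × (€908000 − €827000) = €38000 − €16200 = €21800
  Base: €908000 − €21800 = €886200
  €886200 × 20% = €177240

Mainline income levy:
  €338000 × 6% = €20280
  €393000 × 14% = €55020
  €109000 × 22% = €23980
  → €99280
  Less research credit €81000 → €18280

Excess of alternative minimum tax over mainline income levy: €177240 − €18280 = €158960.

€158960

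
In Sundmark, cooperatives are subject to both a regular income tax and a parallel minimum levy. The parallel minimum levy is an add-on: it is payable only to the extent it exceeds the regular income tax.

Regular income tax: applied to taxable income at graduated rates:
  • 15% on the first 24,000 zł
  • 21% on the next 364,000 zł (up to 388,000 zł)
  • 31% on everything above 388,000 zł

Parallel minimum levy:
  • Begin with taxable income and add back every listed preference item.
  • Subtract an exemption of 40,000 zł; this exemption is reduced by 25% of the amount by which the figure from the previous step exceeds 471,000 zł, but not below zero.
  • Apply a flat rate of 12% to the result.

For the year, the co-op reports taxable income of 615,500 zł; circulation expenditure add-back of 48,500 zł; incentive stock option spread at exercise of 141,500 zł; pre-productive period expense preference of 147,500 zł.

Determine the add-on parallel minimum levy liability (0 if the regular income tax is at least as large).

Parallel minimum levy:
  Adjusted income: 615,500 zł + 48,500 zł + 141,500 zł + 147,500 zł = 953,000 zł
  Exemption: 25% × (953,000 zł − 471,000 zł) = 120,500 zł ≥ 40,000 zł, so the exemption is fully phased out
  Base: 953,000 zł − 0 zł = 953,000 zł
  953,000 zł × 12% = 114,360 zł

Regular income tax:
  24,000 zł × 15% = 3,600 zł
  364,000 zł × 21% = 76,440 zł
  227,500 zł × 31% = 70,525 zł
  → 150,565 zł

114,360 zł ≤ 150,565 zł, so no add-on is due.

0 zł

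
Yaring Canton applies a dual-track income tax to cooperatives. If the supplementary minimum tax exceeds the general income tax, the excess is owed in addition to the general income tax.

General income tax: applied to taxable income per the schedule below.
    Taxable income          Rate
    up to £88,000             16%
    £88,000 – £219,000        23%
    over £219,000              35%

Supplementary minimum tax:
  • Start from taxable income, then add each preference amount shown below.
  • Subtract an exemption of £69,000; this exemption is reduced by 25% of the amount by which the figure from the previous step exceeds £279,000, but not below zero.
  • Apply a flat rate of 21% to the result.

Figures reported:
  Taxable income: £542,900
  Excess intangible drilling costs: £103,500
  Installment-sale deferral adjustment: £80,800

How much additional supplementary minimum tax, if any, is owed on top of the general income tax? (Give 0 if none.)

General income tax:
  £88,000 × 16% = £14,080
  £131,000 × 23% = £30,130
  £323,900 × 35% = £113,365
  → £157,575

Supplementary minimum tax:
  Adjusted income: £542,900 + £103,500 + £80,800 = £727,200
  Exemption: 25% × (£727,200 − £279,000) = £112,050 ≥ £69,000, so the exemption is fully phased out
  Base: £727,200 − £0 = £727,200
  £727,200 × 21% = £152,712

£152,712 ≤ £157,575, so no add-on is due.

£0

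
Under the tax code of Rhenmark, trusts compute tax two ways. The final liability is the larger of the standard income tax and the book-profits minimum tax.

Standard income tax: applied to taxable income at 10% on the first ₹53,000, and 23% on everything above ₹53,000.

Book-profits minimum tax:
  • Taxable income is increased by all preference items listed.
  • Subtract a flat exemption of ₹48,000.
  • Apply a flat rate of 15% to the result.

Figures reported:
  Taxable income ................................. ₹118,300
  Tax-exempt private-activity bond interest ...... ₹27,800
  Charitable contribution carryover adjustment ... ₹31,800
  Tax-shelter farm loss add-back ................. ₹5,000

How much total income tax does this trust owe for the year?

Book-profits minimum tax:
  Adjusted income: ₹118,300 + ₹27,800 + ₹31,800 + ₹5,000 = ₹182,900
  Less exemption ₹48,000 → base ₹134,900
  ₹134,900 × 15% = ₹20,235

Standard income tax:
  ₹53,000 × 10% = ₹5,300
  ₹65,300 × 23% = ₹15,019
  → ₹20,319

₹20,319 > ₹20,235, so the standard income tax governs.

₹20,319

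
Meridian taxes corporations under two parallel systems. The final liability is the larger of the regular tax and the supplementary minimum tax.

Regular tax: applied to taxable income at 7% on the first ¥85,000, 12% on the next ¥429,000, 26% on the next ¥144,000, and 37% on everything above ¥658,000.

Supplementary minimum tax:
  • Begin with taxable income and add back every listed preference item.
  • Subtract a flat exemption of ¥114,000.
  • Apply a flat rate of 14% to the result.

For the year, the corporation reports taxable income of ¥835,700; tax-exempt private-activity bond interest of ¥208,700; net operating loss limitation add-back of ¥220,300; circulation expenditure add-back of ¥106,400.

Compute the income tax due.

Supplementary minimum tax:
  Adjusted income: ¥835,700 + ¥208,700 + ¥220,300 + ¥106,400 = ¥1,371,100
  Less exemption ¥114,000 → base ¥1,257,100
  ¥1,257,100 × 14% = ¥175,994

Regular tax:
  ¥85,000 × 7% = ¥5,950
  ¥429,000 × 12% = ¥51,480
  ¥144,000 × 26% = ¥37,440
  ¥177,700 × 37% = ¥65,749
  → ¥160,619

¥175,994 > ¥160,619, so the supplementary minimum tax is the binding amount.

¥175,994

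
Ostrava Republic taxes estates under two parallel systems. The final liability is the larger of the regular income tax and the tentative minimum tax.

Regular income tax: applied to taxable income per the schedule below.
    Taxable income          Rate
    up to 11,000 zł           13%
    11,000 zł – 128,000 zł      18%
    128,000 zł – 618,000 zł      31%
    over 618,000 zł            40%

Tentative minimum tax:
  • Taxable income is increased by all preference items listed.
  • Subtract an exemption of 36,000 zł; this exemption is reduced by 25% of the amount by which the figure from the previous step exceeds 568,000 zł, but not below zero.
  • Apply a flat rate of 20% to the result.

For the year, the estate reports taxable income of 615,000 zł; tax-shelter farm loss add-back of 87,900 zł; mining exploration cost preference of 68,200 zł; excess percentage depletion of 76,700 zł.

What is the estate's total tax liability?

Tentative minimum tax:
  Adjusted income: 615,000 zł + 87,900 zł + 68,200 zł + 76,700 zł = 847,800 zł
  Exemption: 25% × (847,800 zł − 568,000 zł) = 69,950 zł ≥ 36,000 zł, so the exemption is fully phased out
  Base: 847,800 zł − 0 zł = 847,800 zł
  847,800 zł × 20% = 169,560 zł

Regular income tax:
  11,000 zł × 13% = 1,430 zł
  117,000 zł × 18% = 21,060 zł
  487,000 zł × 31% = 150,970 zł
  → 173,460 zł

173,460 zł > 169,560 zł, so the regular income tax governs.

173,460 zł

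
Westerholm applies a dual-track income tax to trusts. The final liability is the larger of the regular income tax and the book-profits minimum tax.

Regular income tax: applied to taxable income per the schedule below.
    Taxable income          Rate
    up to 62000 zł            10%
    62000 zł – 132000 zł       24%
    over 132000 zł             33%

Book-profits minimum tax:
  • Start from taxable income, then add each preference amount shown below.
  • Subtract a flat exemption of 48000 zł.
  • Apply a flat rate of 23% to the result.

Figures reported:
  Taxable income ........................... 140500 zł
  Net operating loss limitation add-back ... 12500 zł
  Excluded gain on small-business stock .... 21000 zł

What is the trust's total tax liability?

Book-profits minimum tax:
  Adjusted income: 140500 zł + 12500 zł + 21000 zł = 174000 zł
  Less exemption 48000 zł → base 126000 zł
  126000 zł × 23% = 28980 zł

Regular income tax:
  62000 zł × 10% = 6200 zł
  70000 zł × 24% = 16800 zł
  8500 zł × 33% = 2805 zł
  → 25805 zł

28980 zł > 25805 zł, so the book-profits minimum tax is the binding amount.

28980 zł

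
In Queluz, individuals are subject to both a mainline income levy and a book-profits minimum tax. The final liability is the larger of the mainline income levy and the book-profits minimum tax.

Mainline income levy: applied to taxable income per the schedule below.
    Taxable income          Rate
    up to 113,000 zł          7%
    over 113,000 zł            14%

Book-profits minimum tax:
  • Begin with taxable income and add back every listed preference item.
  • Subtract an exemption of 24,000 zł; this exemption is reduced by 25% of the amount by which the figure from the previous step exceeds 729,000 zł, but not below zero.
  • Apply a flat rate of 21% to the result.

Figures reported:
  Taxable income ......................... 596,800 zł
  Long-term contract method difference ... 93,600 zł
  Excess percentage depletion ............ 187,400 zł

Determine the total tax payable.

184,338 zł

Book-profits minimum tax:
  Adjusted income: 596,800 zł + 93,600 zł + 187,400 zł = 877,800 zł
  Exemption: 25% × (877,800 zł − 729,000 zł) = 37,200 zł ≥ 24,000 zł, so the exemption is fully phased out
  Base: 877,800 zł − 0 zł = 877,800 zł
  877,800 zł × 21% = 184,338 zł

Mainline income levy:
  113,000 zł × 7% = 7,910 zł
  483,800 zł × 14% = 67,732 zł
  → 75,642 zł

184,338 zł > 75,642 zł, so the book-profits minimum tax is the binding amount.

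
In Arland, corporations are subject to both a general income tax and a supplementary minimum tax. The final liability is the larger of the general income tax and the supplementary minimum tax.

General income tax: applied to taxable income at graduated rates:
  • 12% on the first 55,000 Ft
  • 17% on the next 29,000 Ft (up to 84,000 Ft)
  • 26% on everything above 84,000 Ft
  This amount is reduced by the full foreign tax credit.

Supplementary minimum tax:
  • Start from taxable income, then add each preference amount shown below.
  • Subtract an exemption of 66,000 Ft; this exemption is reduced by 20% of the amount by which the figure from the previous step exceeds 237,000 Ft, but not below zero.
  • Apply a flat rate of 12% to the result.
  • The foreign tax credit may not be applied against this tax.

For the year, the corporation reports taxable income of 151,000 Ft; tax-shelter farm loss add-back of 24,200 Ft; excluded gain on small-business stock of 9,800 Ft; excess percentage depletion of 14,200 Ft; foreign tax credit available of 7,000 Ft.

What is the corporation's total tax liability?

21,950 Ft

General income tax:
  55,000 Ft × 12% = 6,600 Ft
  29,000 Ft × 17% = 4,930 Ft
  67,000 Ft × 26% = 17,420 Ft
  → 28,950 Ft
  Less foreign tax credit 7,000 Ft → 21,950 Ft

Supplementary minimum tax:
  Adjusted income: 151,000 Ft + 24,200 Ft + 9,800 Ft + 14,200 Ft = 199,200 Ft
  Exemption: 199,200 Ft ≤ 237,000 Ft, so full 66,000 Ft applies
  Base: 199,200 Ft − 66,000 Ft = 133,200 Ft
  133,200 Ft × 12% = 15,984 Ft

21,950 Ft > 15,984 Ft, so the general income tax governs.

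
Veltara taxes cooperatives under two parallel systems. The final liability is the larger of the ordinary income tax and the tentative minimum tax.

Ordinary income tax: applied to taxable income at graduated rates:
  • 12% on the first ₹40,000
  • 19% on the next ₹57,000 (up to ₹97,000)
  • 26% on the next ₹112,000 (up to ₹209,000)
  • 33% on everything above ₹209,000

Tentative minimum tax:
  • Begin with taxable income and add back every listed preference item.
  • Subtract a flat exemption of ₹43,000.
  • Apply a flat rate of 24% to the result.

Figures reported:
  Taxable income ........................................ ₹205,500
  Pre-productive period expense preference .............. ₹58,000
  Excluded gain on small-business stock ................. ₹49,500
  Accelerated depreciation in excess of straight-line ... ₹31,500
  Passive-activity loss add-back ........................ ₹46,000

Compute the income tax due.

₹83,400

Tentative minimum tax:
  Adjusted income: ₹205,500 + ₹58,000 + ₹49,500 + ₹31,500 + ₹46,000 = ₹390,500
  Less exemption ₹43,000 → base ₹347,500
  ₹347,500 × 24% = ₹83,400

Ordinary income tax:
  ₹40,000 × 12% = ₹4,800
  ₹57,000 × 19% = ₹10,830
  ₹108,500 × 26% = ₹28,210
  → ₹43,840

₹83,400 > ₹43,840, so the tentative minimum tax is the binding amount.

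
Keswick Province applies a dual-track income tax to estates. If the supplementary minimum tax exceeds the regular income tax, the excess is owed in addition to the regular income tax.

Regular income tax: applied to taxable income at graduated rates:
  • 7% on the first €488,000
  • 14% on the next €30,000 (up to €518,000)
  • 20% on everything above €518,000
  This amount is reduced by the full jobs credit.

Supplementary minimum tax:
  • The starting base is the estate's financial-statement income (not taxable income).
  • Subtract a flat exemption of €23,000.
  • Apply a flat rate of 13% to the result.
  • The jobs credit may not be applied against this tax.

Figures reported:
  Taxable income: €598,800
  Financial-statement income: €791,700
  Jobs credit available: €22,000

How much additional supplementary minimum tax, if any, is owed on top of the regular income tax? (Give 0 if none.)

€67,411

Regular income tax:
  €488,000 × 7% = €34,160
  €30,000 × 14% = €4,200
  €80,800 × 20% = €16,160
  → €54,520
  Less jobs credit €22,000 → €32,520

Supplementary minimum tax:
  Base (financial-statement income): €791,700
  Less exemption €23,000 → base €768,700
  €768,700 × 13% = €99,931

Excess of supplementary minimum tax over regular income tax: €99,931 − €32,520 = €67,411.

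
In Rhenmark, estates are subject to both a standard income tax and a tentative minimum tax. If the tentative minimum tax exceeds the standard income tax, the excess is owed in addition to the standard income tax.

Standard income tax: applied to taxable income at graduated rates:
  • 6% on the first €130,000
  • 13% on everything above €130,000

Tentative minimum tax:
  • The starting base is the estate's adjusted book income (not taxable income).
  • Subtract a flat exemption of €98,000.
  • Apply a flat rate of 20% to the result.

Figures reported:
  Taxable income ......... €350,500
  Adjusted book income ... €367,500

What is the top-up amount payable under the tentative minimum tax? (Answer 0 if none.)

€17,435

Standard income tax:
  €130,000 × 6% = €7,800
  €220,500 × 13% = €28,665
  → €36,465

Tentative minimum tax:
  Base (adjusted book income): €367,500
  Less exemption €98,000 → base €269,500
  €269,500 × 20% = €53,900

Excess of tentative minimum tax over standard income tax: €53,900 − €36,465 = €17,435.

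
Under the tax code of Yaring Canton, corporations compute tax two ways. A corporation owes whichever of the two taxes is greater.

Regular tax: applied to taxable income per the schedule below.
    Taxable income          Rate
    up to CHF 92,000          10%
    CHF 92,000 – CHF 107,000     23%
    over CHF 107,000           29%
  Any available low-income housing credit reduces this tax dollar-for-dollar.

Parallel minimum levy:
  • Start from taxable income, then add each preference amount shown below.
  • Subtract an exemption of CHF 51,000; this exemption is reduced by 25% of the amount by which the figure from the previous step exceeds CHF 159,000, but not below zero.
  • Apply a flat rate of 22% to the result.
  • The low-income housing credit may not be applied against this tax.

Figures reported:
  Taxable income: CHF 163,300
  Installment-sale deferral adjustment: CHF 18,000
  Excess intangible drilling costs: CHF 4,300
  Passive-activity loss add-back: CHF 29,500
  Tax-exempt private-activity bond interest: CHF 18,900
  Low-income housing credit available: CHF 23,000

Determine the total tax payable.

Regular tax:
  CHF 92,000 × 10% = CHF 9,200
  CHF 15,000 × 23% = CHF 3,450
  CHF 56,300 × 29% = CHF 16,327
  → CHF 28,977
  Less low-income housing credit CHF 23,000 → CHF 5,977

Parallel minimum levy:
  Adjusted income: CHF 163,300 + CHF 18,000 + CHF 4,300 + CHF 29,500 + CHF 18,900 = CHF 234,000
  Exemption: CHF 51,000 − 25% × (CHF 234,000 − CHF 159,000) = CHF 51,000 − CHF 18,750 = CHF 32,250
  Base: CHF 234,000 − CHF 32,250 = CHF 201,750
  CHF 201,750 × 22% = CHF 44,385

CHF 44,385 > CHF 5,977, so the parallel minimum levy is the binding amount.

CHF 44,385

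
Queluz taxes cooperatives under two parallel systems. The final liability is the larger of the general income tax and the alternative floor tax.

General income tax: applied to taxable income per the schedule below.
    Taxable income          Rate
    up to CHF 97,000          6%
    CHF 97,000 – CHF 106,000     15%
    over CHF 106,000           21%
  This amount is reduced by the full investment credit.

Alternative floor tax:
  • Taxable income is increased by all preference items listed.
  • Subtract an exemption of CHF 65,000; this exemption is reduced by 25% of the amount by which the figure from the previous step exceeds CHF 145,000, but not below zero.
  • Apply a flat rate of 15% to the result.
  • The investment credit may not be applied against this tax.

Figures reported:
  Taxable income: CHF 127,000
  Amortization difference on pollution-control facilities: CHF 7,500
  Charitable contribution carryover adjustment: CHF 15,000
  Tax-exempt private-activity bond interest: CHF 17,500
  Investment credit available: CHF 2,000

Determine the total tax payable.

CHF 16,125

General income tax:
  CHF 97,000 × 6% = CHF 5,820
  CHF 9,000 × 15% = CHF 1,350
  CHF 21,000 × 21% = CHF 4,410
  → CHF 11,580
  Less investment credit CHF 2,000 → CHF 9,580

Alternative floor tax:
  Adjusted income: CHF 127,000 + CHF 7,500 + CHF 15,000 + CHF 17,500 = CHF 167,000
  Exemption: CHF 65,000 − 25% × (CHF 167,000 − CHF 145,000) = CHF 65,000 − CHF 5,500 = CHF 59,500
  Base: CHF 167,000 − CHF 59,500 = CHF 107,500
  CHF 107,500 × 15% = CHF 16,125

CHF 16,125 > CHF 9,580, so the alternative floor tax is the binding amount.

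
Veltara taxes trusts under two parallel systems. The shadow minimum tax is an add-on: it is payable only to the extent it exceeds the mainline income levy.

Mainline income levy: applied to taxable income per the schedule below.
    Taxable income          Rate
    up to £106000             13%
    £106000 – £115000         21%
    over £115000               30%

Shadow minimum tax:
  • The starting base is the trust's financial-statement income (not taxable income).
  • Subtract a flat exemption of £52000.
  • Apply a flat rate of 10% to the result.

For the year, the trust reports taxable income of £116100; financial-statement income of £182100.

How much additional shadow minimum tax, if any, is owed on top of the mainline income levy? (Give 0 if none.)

£0

Shadow minimum tax:
  Base (financial-statement income): £182100
  Less exemption £52000 → base £130100
  £130100 × 10% = £13010

Mainline income levy:
  £106000 × 13% = £13780
  £9000 × 21% = £1890
  £1100 × 30% = £330
  → £16000

£13010 ≤ £16000, so no add-on is due.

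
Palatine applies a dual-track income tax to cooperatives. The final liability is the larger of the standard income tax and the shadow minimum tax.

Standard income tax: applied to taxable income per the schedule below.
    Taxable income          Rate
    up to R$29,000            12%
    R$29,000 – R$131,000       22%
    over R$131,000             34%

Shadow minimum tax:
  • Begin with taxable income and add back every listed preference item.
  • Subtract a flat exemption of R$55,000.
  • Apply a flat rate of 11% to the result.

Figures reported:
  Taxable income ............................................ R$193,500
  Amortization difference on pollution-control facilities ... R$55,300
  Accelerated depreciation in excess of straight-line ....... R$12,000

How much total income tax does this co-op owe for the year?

Shadow minimum tax:
  Adjusted income: R$193,500 + R$55,300 + R$12,000 = R$260,800
  Less exemption R$55,000 → base R$205,800
  R$205,800 × 11% = R$22,638

Standard income tax:
  R$29,000 × 12% = R$3,480
  R$102,000 × 22% = R$22,440
  R$62,500 × 34% = R$21,250
  → R$47,170

R$47,170 > R$22,638, so the standard income tax governs.

R$47,170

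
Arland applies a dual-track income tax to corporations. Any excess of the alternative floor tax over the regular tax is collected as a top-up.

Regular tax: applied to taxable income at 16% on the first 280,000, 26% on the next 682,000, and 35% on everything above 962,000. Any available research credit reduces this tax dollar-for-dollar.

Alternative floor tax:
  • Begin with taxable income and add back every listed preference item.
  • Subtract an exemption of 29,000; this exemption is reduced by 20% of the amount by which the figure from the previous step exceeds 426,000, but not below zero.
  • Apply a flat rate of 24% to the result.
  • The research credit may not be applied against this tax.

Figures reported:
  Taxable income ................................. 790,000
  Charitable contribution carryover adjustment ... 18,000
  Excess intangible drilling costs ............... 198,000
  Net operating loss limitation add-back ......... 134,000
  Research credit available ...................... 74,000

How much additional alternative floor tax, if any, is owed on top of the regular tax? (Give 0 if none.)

170,200

Alternative floor tax:
  Adjusted income: 790,000 + 18,000 + 198,000 + 134,000 = 1,140,000
  Exemption: 20% × (1,140,000 − 426,000) = 142,800 ≥ 29,000, so the exemption is fully phased out
  Base: 1,140,000 − 0 = 1,140,000
  1,140,000 × 24% = 273,600

Regular tax:
  280,000 × 16% = 44,800
  510,000 × 26% = 132,600
  → 177,400
  Less research credit 74,000 → 103,400

Excess of alternative floor tax over regular tax: 273,600 − 103,400 = 170,200.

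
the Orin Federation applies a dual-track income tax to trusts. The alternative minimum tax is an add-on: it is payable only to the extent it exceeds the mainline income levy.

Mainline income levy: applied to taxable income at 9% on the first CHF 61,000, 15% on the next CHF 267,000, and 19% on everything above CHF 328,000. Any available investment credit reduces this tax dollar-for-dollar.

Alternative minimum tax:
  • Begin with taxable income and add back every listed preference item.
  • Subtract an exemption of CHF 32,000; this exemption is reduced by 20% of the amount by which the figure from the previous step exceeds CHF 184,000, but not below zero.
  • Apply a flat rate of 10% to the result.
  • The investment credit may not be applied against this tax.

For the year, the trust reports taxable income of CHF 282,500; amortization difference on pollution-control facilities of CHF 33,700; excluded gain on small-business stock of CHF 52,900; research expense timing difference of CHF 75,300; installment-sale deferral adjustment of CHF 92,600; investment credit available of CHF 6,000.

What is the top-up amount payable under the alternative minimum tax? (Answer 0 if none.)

Mainline income levy:
  CHF 61,000 × 9% = CHF 5,490
  CHF 221,500 × 15% = CHF 33,225
  → CHF 38,715
  Less investment credit CHF 6,000 → CHF 32,715

Alternative minimum tax:
  Adjusted income: CHF 282,500 + CHF 33,700 + CHF 52,900 + CHF 75,300 + CHF 92,600 = CHF 537,000
  Exemption: 20% × (CHF 537,000 − CHF 184,000) = CHF 70,600 ≥ CHF 32,000, so the exemption is fully phased out
  Base: CHF 537,000 − CHF 0 = CHF 537,000
  CHF 537,000 × 10% = CHF 53,700

Excess of alternative minimum tax over mainline income levy: CHF 53,700 − CHF 32,715 = CHF 20,985.

CHF 20,985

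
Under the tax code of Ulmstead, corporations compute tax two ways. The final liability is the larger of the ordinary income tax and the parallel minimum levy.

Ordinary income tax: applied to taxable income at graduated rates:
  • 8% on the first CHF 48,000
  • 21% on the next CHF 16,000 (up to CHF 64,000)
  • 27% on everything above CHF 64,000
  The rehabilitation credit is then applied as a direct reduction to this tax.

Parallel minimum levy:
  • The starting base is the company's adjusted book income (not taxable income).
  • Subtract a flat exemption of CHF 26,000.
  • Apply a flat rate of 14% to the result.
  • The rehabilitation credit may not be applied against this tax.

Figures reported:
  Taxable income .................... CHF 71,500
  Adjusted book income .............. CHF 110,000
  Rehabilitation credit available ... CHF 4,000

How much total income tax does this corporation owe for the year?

Ordinary income tax:
  CHF 48,000 × 8% = CHF 3,840
  CHF 16,000 × 21% = CHF 3,360
  CHF 7,500 × 27% = CHF 2,025
  → CHF 9,225
  Less rehabilitation credit CHF 4,000 → CHF 5,225

Parallel minimum levy:
  Base (adjusted book income): CHF 110,000
  Less exemption CHF 26,000 → base CHF 84,000
  CHF 84,000 × 14% = CHF 11,760

CHF 11,760 > CHF 5,225, so the parallel minimum levy is the binding amount.

CHF 11,760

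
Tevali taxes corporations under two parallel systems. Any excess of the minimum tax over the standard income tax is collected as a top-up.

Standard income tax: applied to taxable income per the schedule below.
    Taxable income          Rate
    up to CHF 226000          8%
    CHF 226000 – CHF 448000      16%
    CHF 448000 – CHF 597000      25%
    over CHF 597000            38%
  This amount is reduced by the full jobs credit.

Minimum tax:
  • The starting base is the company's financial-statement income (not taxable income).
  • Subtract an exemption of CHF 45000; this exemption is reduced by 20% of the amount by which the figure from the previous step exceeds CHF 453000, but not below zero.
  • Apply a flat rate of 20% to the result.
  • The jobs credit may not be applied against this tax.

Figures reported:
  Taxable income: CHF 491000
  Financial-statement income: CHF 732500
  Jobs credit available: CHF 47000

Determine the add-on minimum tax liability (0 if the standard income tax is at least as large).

Minimum tax:
  Base (financial-statement income): CHF 732500
  Exemption: 20% × (CHF 732500 − CHF 453000) = CHF 55900 ≥ CHF 45000, so the exemption is fully phased out
  Base: CHF 732500 − CHF 0 = CHF 732500
  CHF 732500 × 20% = CHF 146500

Standard income tax:
  CHF 226000 × 8% = CHF 18080
  CHF 222000 × 16% = CHF 35520
  CHF 43000 × 25% = CHF 10750
  → CHF 64350
  Less jobs credit CHF 47000 → CHF 17350

Excess of minimum tax over standard income tax: CHF 146500 − CHF 17350 = CHF 129150.

CHF 129150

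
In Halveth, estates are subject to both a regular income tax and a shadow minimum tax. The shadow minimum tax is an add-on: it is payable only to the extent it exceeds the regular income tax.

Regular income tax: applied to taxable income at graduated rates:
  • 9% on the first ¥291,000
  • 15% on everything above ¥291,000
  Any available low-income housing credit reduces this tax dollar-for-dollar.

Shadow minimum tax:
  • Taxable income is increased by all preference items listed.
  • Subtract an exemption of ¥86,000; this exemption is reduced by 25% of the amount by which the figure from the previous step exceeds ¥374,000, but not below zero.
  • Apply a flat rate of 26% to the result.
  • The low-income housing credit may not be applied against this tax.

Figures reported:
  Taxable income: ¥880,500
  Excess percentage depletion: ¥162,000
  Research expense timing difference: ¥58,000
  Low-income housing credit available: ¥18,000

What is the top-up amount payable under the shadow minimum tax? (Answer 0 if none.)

¥189,515

Shadow minimum tax:
  Adjusted income: ¥880,500 + ¥162,000 + ¥58,000 = ¥1,100,500
  Exemption: 25% × (¥1,100,500 − ¥374,000) = ¥181,625 ≥ ¥86,000, so the exemption is fully phased out
  Base: ¥1,100,500 − ¥0 = ¥1,100,500
  ¥1,100,500 × 26% = ¥286,130

Regular income tax:
  ¥291,000 × 9% = ¥26,190
  ¥589,500 × 15% = ¥88,425
  → ¥114,615
  Less low-income housing credit ¥18,000 → ¥96,615

Excess of shadow minimum tax over regular income tax: ¥286,130 − ¥96,615 = ¥189,515.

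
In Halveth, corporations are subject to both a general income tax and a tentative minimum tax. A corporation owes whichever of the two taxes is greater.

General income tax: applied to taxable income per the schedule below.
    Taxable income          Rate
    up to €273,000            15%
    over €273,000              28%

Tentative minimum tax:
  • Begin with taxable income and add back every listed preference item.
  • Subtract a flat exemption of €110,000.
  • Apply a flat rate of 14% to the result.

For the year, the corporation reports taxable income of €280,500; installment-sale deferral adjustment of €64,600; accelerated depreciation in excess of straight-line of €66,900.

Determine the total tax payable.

General income tax:
  €273,000 × 15% = €40,950
  €7,500 × 28% = €2,100
  → €43,050

Tentative minimum tax:
  Adjusted income: €280,500 + €64,600 + €66,900 = €412,000
  Less exemption €110,000 → base €302,000
  €302,000 × 14% = €42,280

€43,050 > €42,280, so the general income tax governs.

€43,050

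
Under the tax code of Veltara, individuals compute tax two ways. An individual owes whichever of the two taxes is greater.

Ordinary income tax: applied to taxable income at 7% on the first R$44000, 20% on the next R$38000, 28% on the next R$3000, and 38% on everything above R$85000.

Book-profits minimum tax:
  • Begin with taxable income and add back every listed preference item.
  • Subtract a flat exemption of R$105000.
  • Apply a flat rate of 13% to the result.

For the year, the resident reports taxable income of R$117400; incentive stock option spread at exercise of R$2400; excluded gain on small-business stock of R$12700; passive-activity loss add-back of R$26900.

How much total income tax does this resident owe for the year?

Ordinary income tax:
  R$44000 × 7% = R$3080
  R$38000 × 20% = R$7600
  R$3000 × 28% = R$840
  R$32400 × 38% = R$12312
  → R$23832

Book-profits minimum tax:
  Adjusted income: R$117400 + R$2400 + R$12700 + R$26900 = R$159400
  Less exemption R$105000 → base R$54400
  R$54400 × 13% = R$7072

R$23832 > R$7072, so the ordinary income tax governs.

R$23832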